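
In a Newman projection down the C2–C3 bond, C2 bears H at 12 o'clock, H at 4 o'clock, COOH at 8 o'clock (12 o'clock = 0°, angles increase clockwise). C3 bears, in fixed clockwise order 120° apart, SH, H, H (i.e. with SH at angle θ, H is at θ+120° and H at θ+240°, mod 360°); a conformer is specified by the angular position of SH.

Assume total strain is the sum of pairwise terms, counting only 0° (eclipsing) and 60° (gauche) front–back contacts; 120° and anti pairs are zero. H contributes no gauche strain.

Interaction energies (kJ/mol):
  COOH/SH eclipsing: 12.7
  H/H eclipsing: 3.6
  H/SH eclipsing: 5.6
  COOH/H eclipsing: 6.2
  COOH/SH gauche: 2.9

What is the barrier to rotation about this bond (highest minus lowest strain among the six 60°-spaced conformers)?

SH at 0° is eclipsed. H at 0° is eclipsed with SH at 0° (5.6); H at 120° is eclipsed with H at 120° (3.6); COOH at 240° is eclipsed with H at 240° (6.2). Total 15.4 kJ/mol.
SH at 60° (staggered): no non-H gauche contacts → 0.0 kJ/mol.
SH at 120° is eclipsed. H at 0° is eclipsed with H at 0° (3.6); H at 120° is eclipsed with SH at 120° (5.6); COOH at 240° is eclipsed with H at 240° (6.2). Total 15.4 kJ/mol.
SH at 180° is staggered. COOH at 240° is gauche with SH at 180° (2.9). Total 2.9 kJ/mol.
SH at 240° is eclipsed. H at 0° is eclipsed with H at 0° (3.6); H at 120° is eclipsed with H at 120° (3.6); COOH at 240° is eclipsed with SH at 240° (12.7). Total 19.9 kJ/mol.
SH at 300° is staggered. COOH at 240° is gauche with SH at 300° (2.9). Total 2.9 kJ/mol.
Max at 240° (19.9 kJ/mol), min at 60° (0.0 kJ/mol); barrier = 19.9 kJ/mol.

19.9 kJ/mol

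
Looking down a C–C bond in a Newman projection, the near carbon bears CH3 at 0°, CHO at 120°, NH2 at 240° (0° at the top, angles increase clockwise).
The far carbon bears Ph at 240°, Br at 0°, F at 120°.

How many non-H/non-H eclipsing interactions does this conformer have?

Non-H eclipsing pairs: CH3(0°)/Br(0°); CHO(120°)/F(120°); NH2(240°)/Ph(240°) — 3 interactions.

3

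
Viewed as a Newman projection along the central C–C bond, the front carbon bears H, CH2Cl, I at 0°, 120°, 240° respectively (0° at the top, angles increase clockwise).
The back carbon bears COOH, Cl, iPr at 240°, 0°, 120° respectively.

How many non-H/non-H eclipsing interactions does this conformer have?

Non-H eclipsing pairs: CH2Cl(120°)/iPr(120°); I(240°)/COOH(240°) — 2 interactions.

2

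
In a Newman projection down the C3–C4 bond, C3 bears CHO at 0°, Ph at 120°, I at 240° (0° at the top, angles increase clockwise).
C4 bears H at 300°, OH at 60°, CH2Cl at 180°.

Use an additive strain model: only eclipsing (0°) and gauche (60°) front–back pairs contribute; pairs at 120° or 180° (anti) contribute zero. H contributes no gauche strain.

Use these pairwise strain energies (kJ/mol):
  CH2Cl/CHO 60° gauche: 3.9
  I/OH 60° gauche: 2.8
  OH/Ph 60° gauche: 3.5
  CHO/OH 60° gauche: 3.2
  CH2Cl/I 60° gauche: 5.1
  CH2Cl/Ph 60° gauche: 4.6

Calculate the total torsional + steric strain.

This conformer (staggered): CHO(0°)/OH(60°) gauche 3.2; Ph(120°)/OH(60°) gauche 3.5; Ph(120°)/CH2Cl(180°) gauche 4.6; I(240°)/CH2Cl(180°) gauche 5.1 → 16.4 kJ/mol.

16.4 kJ/mol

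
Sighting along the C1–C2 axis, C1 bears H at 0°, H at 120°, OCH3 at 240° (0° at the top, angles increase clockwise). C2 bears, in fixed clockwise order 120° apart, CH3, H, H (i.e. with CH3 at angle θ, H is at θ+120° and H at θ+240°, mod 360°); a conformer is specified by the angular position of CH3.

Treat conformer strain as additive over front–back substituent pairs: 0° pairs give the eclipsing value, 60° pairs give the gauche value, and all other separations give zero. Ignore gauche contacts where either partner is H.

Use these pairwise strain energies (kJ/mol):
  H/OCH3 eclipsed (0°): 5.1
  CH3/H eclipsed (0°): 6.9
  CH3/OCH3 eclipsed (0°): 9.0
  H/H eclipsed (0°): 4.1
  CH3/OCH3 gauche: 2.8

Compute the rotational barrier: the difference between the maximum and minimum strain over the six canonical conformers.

CH3 at 0° (eclipsed): H(0°)/CH3(0°) eclipsed 6.9; H(120°)/H(120°) eclipsed 4.1; OCH3(240°)/H(240°) eclipsed 5.1 → 16.1 kJ/mol.
CH3 at 60° (staggered): no non-H gauche contacts → 0.0 kJ/mol.
CH3 at 120° (eclipsed): H(0°)/H(0°) eclipsed 4.1; H(120°)/CH3(120°) eclipsed 6.9; OCH3(240°)/H(240°) eclipsed 5.1 → 16.1 kJ/mol.
CH3 at 180° (staggered): OCH3(240°)/CH3(180°) gauche 2.8 → 2.8 kJ/mol.
CH3 at 240° (eclipsed): H(0°)/H(0°) eclipsed 4.1; H(120°)/H(120°) eclipsed 4.1; OCH3(240°)/CH3(240°) eclipsed 9.0 → 17.2 kJ/mol.
CH3 at 300° (staggered): OCH3(240°)/CH3(300°) gauche 2.8 → 2.8 kJ/mol.
Max at 240° (17.2 kJ/mol), min at 60° (0.0 kJ/mol); barrier = 17.2 kJ/mol.

17.2 kJ/mol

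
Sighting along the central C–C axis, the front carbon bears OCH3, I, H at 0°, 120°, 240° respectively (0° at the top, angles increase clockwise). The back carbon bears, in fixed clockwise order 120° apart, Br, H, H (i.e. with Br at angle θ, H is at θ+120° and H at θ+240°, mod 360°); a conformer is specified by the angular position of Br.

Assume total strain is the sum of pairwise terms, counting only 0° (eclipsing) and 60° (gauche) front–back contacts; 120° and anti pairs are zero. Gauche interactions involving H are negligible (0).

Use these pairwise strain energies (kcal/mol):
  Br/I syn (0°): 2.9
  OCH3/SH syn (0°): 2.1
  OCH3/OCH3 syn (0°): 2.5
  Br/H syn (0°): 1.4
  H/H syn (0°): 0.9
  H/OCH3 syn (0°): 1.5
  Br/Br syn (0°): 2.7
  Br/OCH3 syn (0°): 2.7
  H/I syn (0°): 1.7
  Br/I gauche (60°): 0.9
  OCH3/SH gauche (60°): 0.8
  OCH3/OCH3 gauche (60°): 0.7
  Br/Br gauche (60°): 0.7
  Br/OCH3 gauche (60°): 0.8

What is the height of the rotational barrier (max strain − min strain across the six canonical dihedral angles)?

Br at 0° (eclipsed): OCH3(0°)/Br(0°) eclipsed 2.7; I(120°)/H(120°) eclipsed 1.7; H(240°)/H(240°) eclipsed 0.9 → 5.3 kcal/mol.
Br at 60° (staggered): OCH3(0°)/Br(60°) gauche 0.8; I(120°)/Br(60°) gauche 0.9 → 1.7 kcal/mol.
Br at 120° (eclipsed): OCH3(0°)/H(0°) eclipsed 1.5; I(120°)/Br(120°) eclipsed 2.9; H(240°)/H(240°) eclipsed 0.9 → 5.3 kcal/mol.
Br at 180° (staggered): I(120°)/Br(180°) gauche 0.9 → 0.9 kcal/mol.
Br at 240° (eclipsed): OCH3(0°)/H(0°) eclipsed 1.5; I(120°)/H(120°) eclipsed 1.7; H(240°)/Br(240°) eclipsed 1.4 → 4.6 kcal/mol.
Br at 300° (staggered): OCH3(0°)/Br(300°) gauche 0.8 → 0.8 kcal/mol.
Max at 0° (5.3 kcal/mol), min at 300° (0.8 kcal/mol); barrier = 4.5 kcal/mol.

4.5 kcal/mol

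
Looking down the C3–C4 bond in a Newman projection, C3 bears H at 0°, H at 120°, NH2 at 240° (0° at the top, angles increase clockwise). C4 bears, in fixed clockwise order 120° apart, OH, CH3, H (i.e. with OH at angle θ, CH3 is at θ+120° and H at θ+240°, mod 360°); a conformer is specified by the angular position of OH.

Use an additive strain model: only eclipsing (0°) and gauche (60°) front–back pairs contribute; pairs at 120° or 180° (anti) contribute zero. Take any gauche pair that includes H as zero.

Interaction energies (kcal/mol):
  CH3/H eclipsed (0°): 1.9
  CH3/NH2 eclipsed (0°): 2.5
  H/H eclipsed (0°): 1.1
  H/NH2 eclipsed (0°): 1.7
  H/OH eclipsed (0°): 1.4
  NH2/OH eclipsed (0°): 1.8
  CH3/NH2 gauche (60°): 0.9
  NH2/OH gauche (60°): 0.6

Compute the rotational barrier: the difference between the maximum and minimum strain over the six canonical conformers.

OH at 0° is eclipsed. H at 0° is eclipsed with OH at 0° (1.4); H at 120° is eclipsed with CH3 at 120° (1.9); NH2 at 240° is eclipsed with H at 240° (1.7). Total 5.0 kcal/mol.
OH at 60° is staggered. NH2 at 240° is gauche with CH3 at 180° (0.9). Total 0.9 kcal/mol.
OH at 120° is eclipsed. H at 0° is eclipsed with H at 0° (1.1); H at 120° is eclipsed with OH at 120° (1.4); NH2 at 240° is eclipsed with CH3 at 240° (2.5). Total 5.0 kcal/mol.
OH at 180° is staggered. NH2 at 240° is gauche with OH at 180° (0.6); NH2 at 240° is gauche with CH3 at 300° (0.9). Total 1.5 kcal/mol.
OH at 240° is eclipsed. H at 0° is eclipsed with CH3 at 0° (1.9); H at 120° is eclipsed with H at 120° (1.1); NH2 at 240° is eclipsed with OH at 240° (1.8). Total 4.8 kcal/mol.
OH at 300° is staggered. NH2 at 240° is gauche with OH at 300° (0.6). Total 0.6 kcal/mol.
Max at 0° (5.0 kcal/mol), min at 300° (0.6 kcal/mol); barrier = 4.4 kcal/mol.

4.4 kcal/mol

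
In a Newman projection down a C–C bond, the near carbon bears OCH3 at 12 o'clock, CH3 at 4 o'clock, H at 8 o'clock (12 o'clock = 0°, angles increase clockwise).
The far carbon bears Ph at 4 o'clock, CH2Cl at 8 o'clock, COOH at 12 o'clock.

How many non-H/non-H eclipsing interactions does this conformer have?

Non-H eclipsing pairs: OCH3(0°)/COOH(0°); CH3(120°)/Ph(120°) — 2 interactions.

2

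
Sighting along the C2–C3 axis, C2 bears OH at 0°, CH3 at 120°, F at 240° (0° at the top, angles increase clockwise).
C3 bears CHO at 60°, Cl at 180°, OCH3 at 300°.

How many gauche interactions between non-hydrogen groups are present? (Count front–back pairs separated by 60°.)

Non-H gauche pairs: OH(0°)/CHO(60°); OH(0°)/OCH3(300°); CH3(120°)/CHO(60°); CH3(120°)/Cl(180°); F(240°)/Cl(180°); F(240°)/OCH3(300°) — 6 interactions.

6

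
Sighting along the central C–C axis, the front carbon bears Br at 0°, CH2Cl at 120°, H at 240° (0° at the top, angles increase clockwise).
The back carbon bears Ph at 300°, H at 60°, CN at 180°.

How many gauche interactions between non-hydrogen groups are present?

Non-H gauche pairs: Br(0°)/Ph(300°); CH2Cl(120°)/CN(180°) — 2 interactions.

2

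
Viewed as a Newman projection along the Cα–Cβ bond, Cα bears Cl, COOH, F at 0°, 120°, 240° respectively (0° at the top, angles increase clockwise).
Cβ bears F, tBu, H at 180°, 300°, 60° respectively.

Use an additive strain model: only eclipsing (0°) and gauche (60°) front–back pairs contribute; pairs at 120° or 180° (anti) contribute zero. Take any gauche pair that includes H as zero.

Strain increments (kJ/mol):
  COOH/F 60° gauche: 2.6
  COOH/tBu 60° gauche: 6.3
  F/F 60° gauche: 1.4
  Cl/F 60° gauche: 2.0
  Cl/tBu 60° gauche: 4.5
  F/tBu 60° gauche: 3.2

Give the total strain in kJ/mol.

11.7 kJ/mol

This conformer (staggered): Cl–tBu gauche, COOH–F gauche, F–F gauche, F–tBu gauche; 4.5 + 2.6 + 1.4 + 3.2 = 11.7 kJ/mol.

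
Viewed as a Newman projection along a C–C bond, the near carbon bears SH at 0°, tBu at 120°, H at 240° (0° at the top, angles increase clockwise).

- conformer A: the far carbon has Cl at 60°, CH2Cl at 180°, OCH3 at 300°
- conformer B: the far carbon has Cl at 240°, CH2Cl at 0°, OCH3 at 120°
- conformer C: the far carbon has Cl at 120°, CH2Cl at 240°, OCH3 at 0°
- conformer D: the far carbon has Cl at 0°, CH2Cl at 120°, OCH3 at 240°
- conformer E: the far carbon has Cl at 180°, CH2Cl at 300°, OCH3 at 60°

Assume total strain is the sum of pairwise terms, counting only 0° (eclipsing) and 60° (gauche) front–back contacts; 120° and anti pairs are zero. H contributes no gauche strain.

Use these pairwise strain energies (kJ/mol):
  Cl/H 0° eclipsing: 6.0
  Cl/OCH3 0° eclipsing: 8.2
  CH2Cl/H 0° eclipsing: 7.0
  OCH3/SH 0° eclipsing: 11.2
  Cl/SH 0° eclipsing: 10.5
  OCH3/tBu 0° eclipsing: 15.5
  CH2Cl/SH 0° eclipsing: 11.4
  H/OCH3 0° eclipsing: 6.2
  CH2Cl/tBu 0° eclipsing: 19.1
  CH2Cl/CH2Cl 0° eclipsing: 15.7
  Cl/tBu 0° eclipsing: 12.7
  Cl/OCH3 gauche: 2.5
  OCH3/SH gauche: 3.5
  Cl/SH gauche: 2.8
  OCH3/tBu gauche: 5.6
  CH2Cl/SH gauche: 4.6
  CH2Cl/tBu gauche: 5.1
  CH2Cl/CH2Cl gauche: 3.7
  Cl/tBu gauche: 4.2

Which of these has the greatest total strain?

A is staggered. SH at 0° is gauche with Cl at 60° (2.8); SH at 0° is gauche with OCH3 at 300° (3.5); tBu at 120° is gauche with Cl at 60° (4.2); tBu at 120° is gauche with CH2Cl at 180° (5.1). Total 15.6 kJ/mol.
B is eclipsed. SH at 0° is eclipsed with CH2Cl at 0° (11.4); tBu at 120° is eclipsed with OCH3 at 120° (15.5); H at 240° is eclipsed with Cl at 240° (6.0). Total 32.9 kJ/mol.
C is eclipsed. SH at 0° is eclipsed with OCH3 at 0° (11.2); tBu at 120° is eclipsed with Cl at 120° (12.7); H at 240° is eclipsed with CH2Cl at 240° (7.0). Total 30.9 kJ/mol.
D is eclipsed. SH at 0° is eclipsed with Cl at 0° (10.5); tBu at 120° is eclipsed with CH2Cl at 120° (19.1); H at 240° is eclipsed with OCH3 at 240° (6.2). Total 35.8 kJ/mol.
E is staggered. SH at 0° is gauche with CH2Cl at 300° (4.6); SH at 0° is gauche with OCH3 at 60° (3.5); tBu at 120° is gauche with Cl at 180° (4.2); tBu at 120° is gauche with OCH3 at 60° (5.6). Total 17.9 kJ/mol.
D has the highest total (35.8 kJ/mol).

D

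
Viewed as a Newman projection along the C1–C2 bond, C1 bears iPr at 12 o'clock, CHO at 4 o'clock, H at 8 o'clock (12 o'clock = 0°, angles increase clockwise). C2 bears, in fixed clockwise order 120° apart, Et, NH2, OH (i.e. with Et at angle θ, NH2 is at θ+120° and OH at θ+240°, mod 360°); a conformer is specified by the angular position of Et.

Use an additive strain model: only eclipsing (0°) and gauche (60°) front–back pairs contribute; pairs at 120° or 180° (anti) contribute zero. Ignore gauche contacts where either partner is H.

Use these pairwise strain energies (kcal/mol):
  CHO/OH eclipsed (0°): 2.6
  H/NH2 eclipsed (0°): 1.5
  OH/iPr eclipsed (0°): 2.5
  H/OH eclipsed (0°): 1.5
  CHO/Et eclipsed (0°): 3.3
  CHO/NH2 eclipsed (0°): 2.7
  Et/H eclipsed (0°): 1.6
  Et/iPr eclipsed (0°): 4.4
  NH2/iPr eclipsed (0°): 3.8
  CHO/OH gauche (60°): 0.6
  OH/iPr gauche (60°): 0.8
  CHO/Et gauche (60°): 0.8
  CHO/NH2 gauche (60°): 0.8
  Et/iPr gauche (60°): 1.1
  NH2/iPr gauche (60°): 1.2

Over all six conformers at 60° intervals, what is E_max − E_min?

Et at 0° is eclipsed. iPr at 0° is eclipsed with Et at 0° (4.4); CHO at 120° is eclipsed with NH2 at 120° (2.7); H at 240° is eclipsed with OH at 240° (1.5). Total 8.6 kcal/mol.
Et at 60° is staggered. iPr at 0° is gauche with Et at 60° (1.1); iPr at 0° is gauche with OH at 300° (0.8); CHO at 120° is gauche with Et at 60° (0.8); CHO at 120° is gauche with NH2 at 180° (0.8). Total 3.5 kcal/mol.
Et at 120° is eclipsed. iPr at 0° is eclipsed with OH at 0° (2.5); CHO at 120° is eclipsed with Et at 120° (3.3); H at 240° is eclipsed with NH2 at 240° (1.5). Total 7.3 kcal/mol.
Et at 180° is staggered. iPr at 0° is gauche with NH2 at 300° (1.2); iPr at 0° is gauche with OH at 60° (0.8); CHO at 120° is gauche with Et at 180° (0.8); CHO at 120° is gauche with OH at 60° (0.6). Total 3.4 kcal/mol.
Et at 240° is eclipsed. iPr at 0° is eclipsed with NH2 at 0° (3.8); CHO at 120° is eclipsed with OH at 120° (2.6); H at 240° is eclipsed with Et at 240° (1.6). Total 8.0 kcal/mol.
Et at 300° is staggered. iPr at 0° is gauche with Et at 300° (1.1); iPr at 0° is gauche with NH2 at 60° (1.2); CHO at 120° is gauche with NH2 at 60° (0.8); CHO at 120° is gauche with OH at 180° (0.6). Total 3.7 kcal/mol.
Max at 0° (8.6 kcal/mol), min at 180° (3.4 kcal/mol); barrier = 5.2 kcal/mol.

5.2 kcal/mol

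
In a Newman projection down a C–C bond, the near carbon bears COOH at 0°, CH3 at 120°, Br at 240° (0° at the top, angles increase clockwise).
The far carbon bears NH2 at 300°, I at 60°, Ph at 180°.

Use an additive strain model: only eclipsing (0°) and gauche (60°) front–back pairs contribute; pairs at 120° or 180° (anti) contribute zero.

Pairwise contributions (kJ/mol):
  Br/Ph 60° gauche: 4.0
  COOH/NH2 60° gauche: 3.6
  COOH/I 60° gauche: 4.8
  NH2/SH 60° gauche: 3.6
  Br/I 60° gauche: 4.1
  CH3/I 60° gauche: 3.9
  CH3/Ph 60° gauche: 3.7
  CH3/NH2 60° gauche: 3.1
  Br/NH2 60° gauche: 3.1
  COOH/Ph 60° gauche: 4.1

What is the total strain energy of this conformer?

23.1 kJ/mol

This conformer (staggered): COOH(0°)/NH2(300°) gauche 3.6; COOH(0°)/I(60°) gauche 4.8; CH3(120°)/I(60°) gauche 3.9; CH3(120°)/Ph(180°) gauche 3.7; Br(240°)/NH2(300°) gauche 3.1; Br(240°)/Ph(180°) gauche 4.0 → 23.1 kJ/mol.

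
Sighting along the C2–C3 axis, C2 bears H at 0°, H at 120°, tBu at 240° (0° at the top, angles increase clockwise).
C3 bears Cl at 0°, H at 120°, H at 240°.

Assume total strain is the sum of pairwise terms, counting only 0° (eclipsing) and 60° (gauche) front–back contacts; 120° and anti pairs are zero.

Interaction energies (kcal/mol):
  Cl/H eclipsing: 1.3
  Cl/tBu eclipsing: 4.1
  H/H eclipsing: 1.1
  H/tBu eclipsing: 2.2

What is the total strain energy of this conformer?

4.6 kcal/mol

This conformer is eclipsed. H at 0° is eclipsed with Cl at 0° (1.3); H at 120° is eclipsed with H at 120° (1.1); tBu at 240° is eclipsed with H at 240° (2.2). Total 4.6 kcal/mol.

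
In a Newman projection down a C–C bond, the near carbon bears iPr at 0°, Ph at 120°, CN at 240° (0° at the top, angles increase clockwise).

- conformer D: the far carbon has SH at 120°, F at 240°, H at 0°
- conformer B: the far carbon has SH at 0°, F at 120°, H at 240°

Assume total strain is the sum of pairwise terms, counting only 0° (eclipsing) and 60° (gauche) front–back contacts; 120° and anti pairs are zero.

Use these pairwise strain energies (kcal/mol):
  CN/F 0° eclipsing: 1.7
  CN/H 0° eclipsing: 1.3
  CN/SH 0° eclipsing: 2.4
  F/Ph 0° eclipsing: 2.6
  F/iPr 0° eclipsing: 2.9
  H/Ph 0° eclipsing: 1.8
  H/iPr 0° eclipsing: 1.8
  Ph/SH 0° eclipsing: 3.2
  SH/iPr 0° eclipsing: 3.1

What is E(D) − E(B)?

-0.3 kcal/mol

D (eclipsed): iPr–H eclipsed, Ph–SH eclipsed, CN–F eclipsed; 1.8 + 3.2 + 1.7 = 6.7 kcal/mol.
B (eclipsed): iPr–SH eclipsed, Ph–F eclipsed, CN–H eclipsed; 3.1 + 2.6 + 1.3 = 7.0 kcal/mol.
E(D) − E(B) = 6.7 − 7.0 = -0.3 kcal/mol.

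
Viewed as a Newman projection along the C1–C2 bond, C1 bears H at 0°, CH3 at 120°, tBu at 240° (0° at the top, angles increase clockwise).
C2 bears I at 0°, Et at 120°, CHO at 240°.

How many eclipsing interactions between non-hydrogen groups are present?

Non-H eclipsing pairs: CH3(120°)/Et(120°); tBu(240°)/CHO(240°) — 2 interactions.

2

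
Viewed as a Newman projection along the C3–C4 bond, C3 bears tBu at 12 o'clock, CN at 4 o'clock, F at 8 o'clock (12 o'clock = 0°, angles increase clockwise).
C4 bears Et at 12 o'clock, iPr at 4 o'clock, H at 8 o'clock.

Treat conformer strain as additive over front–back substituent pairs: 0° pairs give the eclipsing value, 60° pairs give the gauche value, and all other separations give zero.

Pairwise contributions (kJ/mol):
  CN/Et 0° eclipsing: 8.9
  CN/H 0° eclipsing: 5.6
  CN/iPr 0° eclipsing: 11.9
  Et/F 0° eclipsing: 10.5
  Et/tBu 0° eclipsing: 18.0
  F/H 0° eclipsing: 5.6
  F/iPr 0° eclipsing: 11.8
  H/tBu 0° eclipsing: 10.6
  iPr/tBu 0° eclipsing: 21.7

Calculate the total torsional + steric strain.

35.5 kJ/mol

This conformer (eclipsed): tBu(0°)/Et(0°) eclipsed 18.0; CN(120°)/iPr(120°) eclipsed 11.9; F(240°)/H(240°) eclipsed 5.6 → 35.5 kJ/mol.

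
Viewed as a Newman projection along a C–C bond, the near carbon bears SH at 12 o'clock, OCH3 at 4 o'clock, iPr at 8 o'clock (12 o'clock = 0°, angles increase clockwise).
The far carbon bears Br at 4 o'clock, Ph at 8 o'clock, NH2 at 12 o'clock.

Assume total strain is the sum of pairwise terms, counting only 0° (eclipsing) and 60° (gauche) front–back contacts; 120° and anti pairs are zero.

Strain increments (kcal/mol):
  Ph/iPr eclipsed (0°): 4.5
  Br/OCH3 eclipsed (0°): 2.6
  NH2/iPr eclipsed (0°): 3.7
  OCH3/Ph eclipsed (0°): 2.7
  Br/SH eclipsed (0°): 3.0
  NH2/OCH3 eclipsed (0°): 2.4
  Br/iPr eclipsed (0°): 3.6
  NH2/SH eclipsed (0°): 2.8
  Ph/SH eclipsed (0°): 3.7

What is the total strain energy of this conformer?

9.9 kcal/mol

This conformer (eclipsed): SH–NH2 eclipsed, OCH3–Br eclipsed, iPr–Ph eclipsed; 2.8 + 2.6 + 4.5 = 9.9 kcal/mol.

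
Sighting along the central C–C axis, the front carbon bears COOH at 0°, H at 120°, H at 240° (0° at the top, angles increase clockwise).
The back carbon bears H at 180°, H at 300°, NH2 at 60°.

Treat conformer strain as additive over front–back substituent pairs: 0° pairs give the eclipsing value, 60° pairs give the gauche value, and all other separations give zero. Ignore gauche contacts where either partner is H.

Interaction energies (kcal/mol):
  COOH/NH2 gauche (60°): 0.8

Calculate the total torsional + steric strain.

This conformer (staggered): COOH(0°)/NH2(60°) gauche 0.8 → 0.8 kcal/mol.

0.8 kcal/mol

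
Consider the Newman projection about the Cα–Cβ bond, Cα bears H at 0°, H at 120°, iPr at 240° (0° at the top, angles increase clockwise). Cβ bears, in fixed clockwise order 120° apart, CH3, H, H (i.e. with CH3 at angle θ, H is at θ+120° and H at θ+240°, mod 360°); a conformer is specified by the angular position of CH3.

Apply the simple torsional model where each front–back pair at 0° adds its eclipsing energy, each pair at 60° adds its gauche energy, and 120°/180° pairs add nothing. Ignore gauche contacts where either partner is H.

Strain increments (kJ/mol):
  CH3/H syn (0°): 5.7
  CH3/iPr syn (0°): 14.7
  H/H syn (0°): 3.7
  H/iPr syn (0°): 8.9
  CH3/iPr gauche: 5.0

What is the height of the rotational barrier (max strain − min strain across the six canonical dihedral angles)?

CH3 at 0° (eclipsed): H–CH3 eclipsed, H–H eclipsed, iPr–H eclipsed; 5.7 + 3.7 + 8.9 = 18.3 kJ/mol.
CH3 at 60° (staggered): no non-H gauche contacts → 0.0 kJ/mol.
CH3 at 120° (eclipsed): H–H eclipsed, H–CH3 eclipsed, iPr–H eclipsed; 3.7 + 5.7 + 8.9 = 18.3 kJ/mol.
CH3 at 180° (staggered): iPr–CH3 gauche; 5.0 = 5.0 kJ/mol.
CH3 at 240° (eclipsed): H–H eclipsed, H–H eclipsed, iPr–CH3 eclipsed; 3.7 + 3.7 + 14.7 = 22.1 kJ/mol.
CH3 at 300° (staggered): iPr–CH3 gauche; 5.0 = 5.0 kJ/mol.
Max at 240° (22.1 kJ/mol), min at 60° (0.0 kJ/mol); barrier = 22.1 kJ/mol.

22.1 kJ/mol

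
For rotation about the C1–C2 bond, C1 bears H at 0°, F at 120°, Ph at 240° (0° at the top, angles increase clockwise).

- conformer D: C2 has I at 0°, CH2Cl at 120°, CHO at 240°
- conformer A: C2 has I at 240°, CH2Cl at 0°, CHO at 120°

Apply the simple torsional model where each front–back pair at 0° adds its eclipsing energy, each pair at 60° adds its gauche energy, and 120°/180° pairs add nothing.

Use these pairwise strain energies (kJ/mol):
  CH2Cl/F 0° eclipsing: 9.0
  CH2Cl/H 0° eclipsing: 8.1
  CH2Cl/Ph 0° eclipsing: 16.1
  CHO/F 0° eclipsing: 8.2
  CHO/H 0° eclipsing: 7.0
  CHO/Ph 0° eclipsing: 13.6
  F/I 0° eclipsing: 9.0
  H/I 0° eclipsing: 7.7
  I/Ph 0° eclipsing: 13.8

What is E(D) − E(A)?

+0.2 kJ/mol

D (eclipsed): H–I eclipsed, F–CH2Cl eclipsed, Ph–CHO eclipsed; 7.7 + 9.0 + 13.6 = 30.3 kJ/mol.
A (eclipsed): H–CH2Cl eclipsed, F–CHO eclipsed, Ph–I eclipsed; 8.1 + 8.2 + 13.8 = 30.1 kJ/mol.
E(D) − E(A) = 30.3 − 30.1 = +0.2 kJ/mol.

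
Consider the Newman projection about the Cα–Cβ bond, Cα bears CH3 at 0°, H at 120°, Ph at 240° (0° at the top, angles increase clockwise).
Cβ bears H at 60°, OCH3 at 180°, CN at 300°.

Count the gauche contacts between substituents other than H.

Non-H gauche pairs: CH3(0°)/CN(300°); Ph(240°)/OCH3(180°); Ph(240°)/CN(300°) — 3 interactions.

3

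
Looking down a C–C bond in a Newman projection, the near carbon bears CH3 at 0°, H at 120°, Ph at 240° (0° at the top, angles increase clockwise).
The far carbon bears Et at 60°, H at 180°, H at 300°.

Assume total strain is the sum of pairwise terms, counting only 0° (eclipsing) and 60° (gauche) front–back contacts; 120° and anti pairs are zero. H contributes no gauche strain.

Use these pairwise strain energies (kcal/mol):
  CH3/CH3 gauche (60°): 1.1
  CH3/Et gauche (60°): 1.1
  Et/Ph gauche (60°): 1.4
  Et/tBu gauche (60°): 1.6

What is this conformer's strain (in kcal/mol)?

This conformer is staggered. CH3 at 0° is gauche with Et at 60° (1.1). Total 1.1 kcal/mol.

1.1 kcal/mol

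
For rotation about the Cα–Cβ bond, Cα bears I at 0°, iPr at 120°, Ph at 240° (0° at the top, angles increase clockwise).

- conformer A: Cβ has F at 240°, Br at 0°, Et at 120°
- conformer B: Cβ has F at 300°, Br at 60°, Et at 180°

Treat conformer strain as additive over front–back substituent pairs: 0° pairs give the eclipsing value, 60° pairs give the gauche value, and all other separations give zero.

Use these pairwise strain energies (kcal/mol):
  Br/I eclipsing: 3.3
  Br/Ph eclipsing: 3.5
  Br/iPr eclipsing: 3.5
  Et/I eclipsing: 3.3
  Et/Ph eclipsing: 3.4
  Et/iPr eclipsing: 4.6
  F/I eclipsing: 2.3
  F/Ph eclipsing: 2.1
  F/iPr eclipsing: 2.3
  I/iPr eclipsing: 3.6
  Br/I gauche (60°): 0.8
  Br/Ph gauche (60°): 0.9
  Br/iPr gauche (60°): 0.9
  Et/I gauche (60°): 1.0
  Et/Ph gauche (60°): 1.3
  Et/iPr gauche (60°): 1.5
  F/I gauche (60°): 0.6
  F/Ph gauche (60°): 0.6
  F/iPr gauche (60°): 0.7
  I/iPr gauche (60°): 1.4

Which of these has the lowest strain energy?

B

A (eclipsed): I–Br eclipsed, iPr–Et eclipsed, Ph–F eclipsed; 3.3 + 4.6 + 2.1 = 10.0 kcal/mol.
B (staggered): I–F gauche, I–Br gauche, iPr–Br gauche, iPr–Et gauche, Ph–F gauche, Ph–Et gauche; 0.6 + 0.8 + 0.9 + 1.5 + 0.6 + 1.3 = 5.7 kcal/mol.
B has the lowest total (5.7 kcal/mol).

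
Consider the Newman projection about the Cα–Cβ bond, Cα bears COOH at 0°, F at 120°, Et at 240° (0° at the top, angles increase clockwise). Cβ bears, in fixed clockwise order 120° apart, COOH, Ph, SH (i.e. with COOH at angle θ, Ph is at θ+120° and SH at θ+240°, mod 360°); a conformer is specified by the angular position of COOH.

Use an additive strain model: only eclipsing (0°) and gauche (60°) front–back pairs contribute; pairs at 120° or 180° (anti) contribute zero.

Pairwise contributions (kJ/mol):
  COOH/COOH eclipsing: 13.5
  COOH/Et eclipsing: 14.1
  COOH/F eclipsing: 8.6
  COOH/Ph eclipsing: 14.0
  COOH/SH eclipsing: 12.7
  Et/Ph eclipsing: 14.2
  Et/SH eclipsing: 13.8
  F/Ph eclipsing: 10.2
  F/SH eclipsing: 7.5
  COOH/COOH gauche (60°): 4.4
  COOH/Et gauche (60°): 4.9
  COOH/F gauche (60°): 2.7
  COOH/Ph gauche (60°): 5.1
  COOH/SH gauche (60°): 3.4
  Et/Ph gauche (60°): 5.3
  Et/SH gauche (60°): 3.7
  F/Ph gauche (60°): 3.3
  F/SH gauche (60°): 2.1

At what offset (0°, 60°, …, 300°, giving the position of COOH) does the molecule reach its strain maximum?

COOH at 0° (eclipsed): COOH(0°)/COOH(0°) eclipsed 13.5; F(120°)/Ph(120°) eclipsed 10.2; Et(240°)/SH(240°) eclipsed 13.8 → 37.5 kJ/mol.
COOH at 60° (staggered): COOH(0°)/COOH(60°) gauche 4.4; COOH(0°)/SH(300°) gauche 3.4; F(120°)/COOH(60°) gauche 2.7; F(120°)/Ph(180°) gauche 3.3; Et(240°)/Ph(180°) gauche 5.3; Et(240°)/SH(300°) gauche 3.7 → 22.8 kJ/mol.
COOH at 120° (eclipsed): COOH(0°)/SH(0°) eclipsed 12.7; F(120°)/COOH(120°) eclipsed 8.6; Et(240°)/Ph(240°) eclipsed 14.2 → 35.5 kJ/mol.
COOH at 180° (staggered): COOH(0°)/Ph(300°) gauche 5.1; COOH(0°)/SH(60°) gauche 3.4; F(120°)/COOH(180°) gauche 2.7; F(120°)/SH(60°) gauche 2.1; Et(240°)/COOH(180°) gauche 4.9; Et(240°)/Ph(300°) gauche 5.3 → 23.5 kJ/mol.
COOH at 240° (eclipsed): COOH(0°)/Ph(0°) eclipsed 14.0; F(120°)/SH(120°) eclipsed 7.5; Et(240°)/COOH(240°) eclipsed 14.1 → 35.6 kJ/mol.
COOH at 300° (staggered): COOH(0°)/COOH(300°) gauche 4.4; COOH(0°)/Ph(60°) gauche 5.1; F(120°)/Ph(60°) gauche 3.3; F(120°)/SH(180°) gauche 2.1; Et(240°)/COOH(300°) gauche 4.9; Et(240°)/SH(180°) gauche 3.7 → 23.5 kJ/mol.
The maximum (37.5 kJ/mol) occurs with COOH at 0°.

0°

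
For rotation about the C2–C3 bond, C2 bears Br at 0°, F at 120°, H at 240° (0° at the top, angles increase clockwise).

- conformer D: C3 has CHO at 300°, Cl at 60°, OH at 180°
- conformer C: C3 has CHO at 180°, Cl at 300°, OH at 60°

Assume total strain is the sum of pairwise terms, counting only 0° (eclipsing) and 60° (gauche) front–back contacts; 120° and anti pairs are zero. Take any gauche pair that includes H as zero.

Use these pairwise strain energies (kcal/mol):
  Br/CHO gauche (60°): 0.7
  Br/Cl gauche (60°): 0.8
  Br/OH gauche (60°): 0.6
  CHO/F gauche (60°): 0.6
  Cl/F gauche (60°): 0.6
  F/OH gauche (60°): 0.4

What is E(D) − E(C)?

+0.1 kcal/mol

D (staggered): Br–CHO gauche, Br–Cl gauche, F–Cl gauche, F–OH gauche; 0.7 + 0.8 + 0.6 + 0.4 = 2.5 kcal/mol.
C (staggered): Br–Cl gauche, Br–OH gauche, F–CHO gauche, F–OH gauche; 0.8 + 0.6 + 0.6 + 0.4 = 2.4 kcal/mol.
E(D) − E(C) = 2.5 − 2.4 = +0.1 kcal/mol.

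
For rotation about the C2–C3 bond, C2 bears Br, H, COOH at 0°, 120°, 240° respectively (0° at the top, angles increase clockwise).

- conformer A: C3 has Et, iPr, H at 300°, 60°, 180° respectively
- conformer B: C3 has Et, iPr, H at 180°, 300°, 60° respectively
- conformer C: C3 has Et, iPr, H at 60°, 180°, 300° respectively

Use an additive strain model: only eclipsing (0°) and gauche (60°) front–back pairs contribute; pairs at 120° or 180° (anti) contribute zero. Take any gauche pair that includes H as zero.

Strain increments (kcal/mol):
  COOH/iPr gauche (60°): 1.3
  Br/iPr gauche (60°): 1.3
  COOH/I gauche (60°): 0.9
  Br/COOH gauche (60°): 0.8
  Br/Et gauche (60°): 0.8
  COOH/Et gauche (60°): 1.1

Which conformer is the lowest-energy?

A (staggered): Br(0°)/Et(300°) gauche 0.8; Br(0°)/iPr(60°) gauche 1.3; COOH(240°)/Et(300°) gauche 1.1 → 3.2 kcal/mol.
B (staggered): Br(0°)/iPr(300°) gauche 1.3; COOH(240°)/Et(180°) gauche 1.1; COOH(240°)/iPr(300°) gauche 1.3 → 3.7 kcal/mol.
C (staggered): Br(0°)/Et(60°) gauche 0.8; COOH(240°)/iPr(180°) gauche 1.3 → 2.1 kcal/mol.
C has the lowest total (2.1 kcal/mol).

C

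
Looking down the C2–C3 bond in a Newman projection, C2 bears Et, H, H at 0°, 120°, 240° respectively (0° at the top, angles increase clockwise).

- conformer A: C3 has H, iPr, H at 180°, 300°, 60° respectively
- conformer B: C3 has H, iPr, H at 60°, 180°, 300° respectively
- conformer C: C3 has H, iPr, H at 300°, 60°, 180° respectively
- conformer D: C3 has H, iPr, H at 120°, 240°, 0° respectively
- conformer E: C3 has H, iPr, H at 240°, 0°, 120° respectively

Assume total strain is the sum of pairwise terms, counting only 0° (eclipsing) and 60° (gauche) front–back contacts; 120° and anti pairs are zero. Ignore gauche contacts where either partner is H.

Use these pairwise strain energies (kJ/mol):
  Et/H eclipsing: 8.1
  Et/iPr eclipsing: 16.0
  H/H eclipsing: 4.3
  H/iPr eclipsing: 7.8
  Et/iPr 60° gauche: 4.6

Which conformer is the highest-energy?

E

A (staggered): Et(0°)/iPr(300°) gauche 4.6 → 4.6 kJ/mol.
B (staggered): no non-H gauche contacts → 0.0 kJ/mol.
C (staggered): Et(0°)/iPr(60°) gauche 4.6 → 4.6 kJ/mol.
D (eclipsed): Et(0°)/H(0°) eclipsed 8.1; H(120°)/H(120°) eclipsed 4.3; H(240°)/iPr(240°) eclipsed 7.8 → 20.2 kJ/mol.
E (eclipsed): Et(0°)/iPr(0°) eclipsed 16.0; H(120°)/H(120°) eclipsed 4.3; H(240°)/H(240°) eclipsed 4.3 → 24.6 kJ/mol.
E has the highest total (24.6 kJ/mol).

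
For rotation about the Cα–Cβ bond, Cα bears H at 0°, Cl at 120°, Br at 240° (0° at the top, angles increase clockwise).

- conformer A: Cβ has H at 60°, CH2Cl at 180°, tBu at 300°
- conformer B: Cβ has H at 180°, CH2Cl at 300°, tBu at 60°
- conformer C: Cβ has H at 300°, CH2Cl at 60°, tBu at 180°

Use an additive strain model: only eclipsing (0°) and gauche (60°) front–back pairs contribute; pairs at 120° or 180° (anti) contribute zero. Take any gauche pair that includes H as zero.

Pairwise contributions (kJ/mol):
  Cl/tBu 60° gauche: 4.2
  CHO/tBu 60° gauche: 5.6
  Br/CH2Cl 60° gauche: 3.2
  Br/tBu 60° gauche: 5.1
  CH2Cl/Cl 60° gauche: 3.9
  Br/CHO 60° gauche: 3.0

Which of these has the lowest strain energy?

B

A is staggered. Cl at 120° is gauche with CH2Cl at 180° (3.9); Br at 240° is gauche with CH2Cl at 180° (3.2); Br at 240° is gauche with tBu at 300° (5.1). Total 12.2 kJ/mol.
B is staggered. Cl at 120° is gauche with tBu at 60° (4.2); Br at 240° is gauche with CH2Cl at 300° (3.2). Total 7.4 kJ/mol.
C is staggered. Cl at 120° is gauche with CH2Cl at 60° (3.9); Cl at 120° is gauche with tBu at 180° (4.2); Br at 240° is gauche with tBu at 180° (5.1). Total 13.2 kJ/mol.
B has the lowest total (7.4 kJ/mol).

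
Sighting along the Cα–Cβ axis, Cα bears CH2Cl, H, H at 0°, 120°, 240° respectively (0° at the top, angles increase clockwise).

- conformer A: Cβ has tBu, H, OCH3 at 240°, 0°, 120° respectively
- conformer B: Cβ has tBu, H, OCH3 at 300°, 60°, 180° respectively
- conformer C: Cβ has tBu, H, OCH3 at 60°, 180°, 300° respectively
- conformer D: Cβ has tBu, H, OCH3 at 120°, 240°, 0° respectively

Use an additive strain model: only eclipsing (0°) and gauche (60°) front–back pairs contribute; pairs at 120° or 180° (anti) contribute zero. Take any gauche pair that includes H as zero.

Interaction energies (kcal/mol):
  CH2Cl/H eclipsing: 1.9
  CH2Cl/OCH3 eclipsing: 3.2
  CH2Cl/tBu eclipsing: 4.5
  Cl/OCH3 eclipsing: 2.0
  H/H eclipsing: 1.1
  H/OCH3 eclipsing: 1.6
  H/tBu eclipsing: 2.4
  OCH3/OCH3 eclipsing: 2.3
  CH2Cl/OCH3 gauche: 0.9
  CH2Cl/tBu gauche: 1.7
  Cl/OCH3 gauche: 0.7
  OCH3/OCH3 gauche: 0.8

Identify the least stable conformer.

D

A (eclipsed): CH2Cl–H eclipsed, H–OCH3 eclipsed, H–tBu eclipsed; 1.9 + 1.6 + 2.4 = 5.9 kcal/mol.
B (staggered): CH2Cl–tBu gauche; 1.7 = 1.7 kcal/mol.
C (staggered): CH2Cl–tBu gauche, CH2Cl–OCH3 gauche; 1.7 + 0.9 = 2.6 kcal/mol.
D (eclipsed): CH2Cl–OCH3 eclipsed, H–tBu eclipsed, H–H eclipsed; 3.2 + 2.4 + 1.1 = 6.7 kcal/mol.
D has the highest total (6.7 kcal/mol).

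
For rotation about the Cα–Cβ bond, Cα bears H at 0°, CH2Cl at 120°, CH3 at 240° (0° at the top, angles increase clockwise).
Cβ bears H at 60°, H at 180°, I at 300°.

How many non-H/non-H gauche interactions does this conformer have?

1

Non-H gauche pairs: CH3(240°)/I(300°) — 1 interaction.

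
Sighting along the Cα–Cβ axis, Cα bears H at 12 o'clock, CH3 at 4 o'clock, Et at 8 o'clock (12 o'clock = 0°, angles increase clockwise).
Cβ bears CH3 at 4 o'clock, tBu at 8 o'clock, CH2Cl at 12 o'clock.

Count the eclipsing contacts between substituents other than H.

Non-H eclipsing pairs: CH3(120°)/CH3(120°); Et(240°)/tBu(240°) — 2 interactions.

2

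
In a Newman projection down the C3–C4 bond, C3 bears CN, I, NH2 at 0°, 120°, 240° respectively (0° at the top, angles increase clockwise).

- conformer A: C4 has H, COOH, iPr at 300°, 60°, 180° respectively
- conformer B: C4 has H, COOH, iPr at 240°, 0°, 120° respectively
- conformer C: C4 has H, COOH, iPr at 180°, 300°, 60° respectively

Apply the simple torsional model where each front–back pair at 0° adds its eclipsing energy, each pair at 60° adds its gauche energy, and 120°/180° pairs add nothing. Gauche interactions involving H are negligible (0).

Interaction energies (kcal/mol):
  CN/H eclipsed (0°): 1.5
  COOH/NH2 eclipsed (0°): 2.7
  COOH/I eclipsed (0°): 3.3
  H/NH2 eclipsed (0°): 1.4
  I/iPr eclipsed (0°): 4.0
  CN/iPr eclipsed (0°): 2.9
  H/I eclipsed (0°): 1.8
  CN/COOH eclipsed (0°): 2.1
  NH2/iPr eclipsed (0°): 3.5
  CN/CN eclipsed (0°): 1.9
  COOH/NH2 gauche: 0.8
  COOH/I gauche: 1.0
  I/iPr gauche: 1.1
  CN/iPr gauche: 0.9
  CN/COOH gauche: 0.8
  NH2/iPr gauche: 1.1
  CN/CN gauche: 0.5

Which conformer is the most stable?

C

A is staggered. CN at 0° is gauche with COOH at 60° (0.8); I at 120° is gauche with COOH at 60° (1.0); I at 120° is gauche with iPr at 180° (1.1); NH2 at 240° is gauche with iPr at 180° (1.1). Total 4.0 kcal/mol.
B is eclipsed. CN at 0° is eclipsed with COOH at 0° (2.1); I at 120° is eclipsed with iPr at 120° (4.0); NH2 at 240° is eclipsed with H at 240° (1.4). Total 7.5 kcal/mol.
C is staggered. CN at 0° is gauche with COOH at 300° (0.8); CN at 0° is gauche with iPr at 60° (0.9); I at 120° is gauche with iPr at 60° (1.1); NH2 at 240° is gauche with COOH at 300° (0.8). Total 3.6 kcal/mol.
C has the lowest total (3.6 kcal/mol).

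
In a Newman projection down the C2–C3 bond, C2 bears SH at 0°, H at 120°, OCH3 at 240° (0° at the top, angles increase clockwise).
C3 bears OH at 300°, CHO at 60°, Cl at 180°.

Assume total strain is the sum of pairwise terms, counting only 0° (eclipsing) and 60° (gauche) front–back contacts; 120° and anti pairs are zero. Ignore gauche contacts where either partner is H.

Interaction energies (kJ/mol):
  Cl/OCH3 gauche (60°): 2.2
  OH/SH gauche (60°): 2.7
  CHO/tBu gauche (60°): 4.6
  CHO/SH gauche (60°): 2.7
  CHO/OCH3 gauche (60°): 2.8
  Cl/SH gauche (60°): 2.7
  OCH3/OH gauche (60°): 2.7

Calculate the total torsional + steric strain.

10.3 kJ/mol

This conformer (staggered): SH–OH gauche, SH–CHO gauche, OCH3–OH gauche, OCH3–Cl gauche; 2.7 + 2.7 + 2.7 + 2.2 = 10.3 kJ/mol.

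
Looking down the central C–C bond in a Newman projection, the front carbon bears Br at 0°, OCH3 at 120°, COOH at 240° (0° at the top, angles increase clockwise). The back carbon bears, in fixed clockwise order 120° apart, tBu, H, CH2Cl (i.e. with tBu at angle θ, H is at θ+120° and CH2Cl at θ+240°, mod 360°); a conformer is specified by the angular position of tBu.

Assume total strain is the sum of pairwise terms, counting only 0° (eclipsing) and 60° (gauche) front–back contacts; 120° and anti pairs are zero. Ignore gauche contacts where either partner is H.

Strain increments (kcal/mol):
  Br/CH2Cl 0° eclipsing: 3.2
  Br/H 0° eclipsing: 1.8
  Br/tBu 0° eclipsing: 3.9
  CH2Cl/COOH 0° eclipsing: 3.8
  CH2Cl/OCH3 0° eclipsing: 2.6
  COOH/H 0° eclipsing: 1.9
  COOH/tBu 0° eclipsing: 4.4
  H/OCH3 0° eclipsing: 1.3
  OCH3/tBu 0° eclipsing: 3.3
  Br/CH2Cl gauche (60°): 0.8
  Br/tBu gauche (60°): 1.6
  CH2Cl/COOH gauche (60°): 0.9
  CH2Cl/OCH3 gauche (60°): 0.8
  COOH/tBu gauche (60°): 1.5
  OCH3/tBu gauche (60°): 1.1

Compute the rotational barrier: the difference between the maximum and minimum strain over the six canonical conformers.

4.8 kcal/mol

tBu at 0° (eclipsed): Br(0°)/tBu(0°) eclipsed 3.9; OCH3(120°)/H(120°) eclipsed 1.3; COOH(240°)/CH2Cl(240°) eclipsed 3.8 → 9.0 kcal/mol.
tBu at 60° (staggered): Br(0°)/tBu(60°) gauche 1.6; Br(0°)/CH2Cl(300°) gauche 0.8; OCH3(120°)/tBu(60°) gauche 1.1; COOH(240°)/CH2Cl(300°) gauche 0.9 → 4.4 kcal/mol.
tBu at 120° (eclipsed): Br(0°)/CH2Cl(0°) eclipsed 3.2; OCH3(120°)/tBu(120°) eclipsed 3.3; COOH(240°)/H(240°) eclipsed 1.9 → 8.4 kcal/mol.
tBu at 180° (staggered): Br(0°)/CH2Cl(60°) gauche 0.8; OCH3(120°)/tBu(180°) gauche 1.1; OCH3(120°)/CH2Cl(60°) gauche 0.8; COOH(240°)/tBu(180°) gauche 1.5 → 4.2 kcal/mol.
tBu at 240° (eclipsed): Br(0°)/H(0°) eclipsed 1.8; OCH3(120°)/CH2Cl(120°) eclipsed 2.6; COOH(240°)/tBu(240°) eclipsed 4.4 → 8.8 kcal/mol.
tBu at 300° (staggered): Br(0°)/tBu(300°) gauche 1.6; OCH3(120°)/CH2Cl(180°) gauche 0.8; COOH(240°)/tBu(300°) gauche 1.5; COOH(240°)/CH2Cl(180°) gauche 0.9 → 4.8 kcal/mol.
Max at 0° (9.0 kcal/mol), min at 180° (4.2 kcal/mol); barrier = 4.8 kcal/mol.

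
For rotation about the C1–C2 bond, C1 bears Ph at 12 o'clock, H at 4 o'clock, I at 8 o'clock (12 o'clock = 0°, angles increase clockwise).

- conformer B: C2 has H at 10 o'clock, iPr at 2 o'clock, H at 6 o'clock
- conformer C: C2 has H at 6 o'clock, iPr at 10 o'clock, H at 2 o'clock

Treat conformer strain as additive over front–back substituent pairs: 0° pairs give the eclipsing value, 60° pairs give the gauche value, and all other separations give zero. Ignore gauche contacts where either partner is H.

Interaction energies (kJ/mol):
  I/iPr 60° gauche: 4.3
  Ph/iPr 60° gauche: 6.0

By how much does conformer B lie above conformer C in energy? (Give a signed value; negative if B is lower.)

-4.3 kJ/mol

B (staggered): Ph–iPr gauche; 6.0 = 6.0 kJ/mol.
C (staggered): Ph–iPr gauche, I–iPr gauche; 6.0 + 4.3 = 10.3 kJ/mol.
E(B) − E(C) = 6.0 − 10.3 = -4.3 kJ/mol.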